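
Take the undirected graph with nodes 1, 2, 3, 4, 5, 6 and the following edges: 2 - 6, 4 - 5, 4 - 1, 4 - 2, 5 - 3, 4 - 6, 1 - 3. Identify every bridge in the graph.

The edges on the cycle 4-2-6-4 are not bridges since each lies on that cycle.
Every edge lies on some cycle, so there are no bridges.

none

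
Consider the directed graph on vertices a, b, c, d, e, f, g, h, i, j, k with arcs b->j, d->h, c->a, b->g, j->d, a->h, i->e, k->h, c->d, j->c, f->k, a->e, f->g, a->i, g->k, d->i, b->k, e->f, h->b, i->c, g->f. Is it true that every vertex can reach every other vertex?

Yes

From k we can reach every vertex (a, b, c, d, e, f, g, h, i, j, k), and every vertex can reach k (a, b, c, d, e, f, g, h, i, j, k). So the whole graph is one strongly connected component.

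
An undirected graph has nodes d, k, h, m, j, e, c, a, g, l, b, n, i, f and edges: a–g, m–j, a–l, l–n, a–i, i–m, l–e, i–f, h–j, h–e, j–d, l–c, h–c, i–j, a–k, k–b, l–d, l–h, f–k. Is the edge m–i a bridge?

No

After removing m–i, the path m-j-i still connects them, so the edge is not a bridge.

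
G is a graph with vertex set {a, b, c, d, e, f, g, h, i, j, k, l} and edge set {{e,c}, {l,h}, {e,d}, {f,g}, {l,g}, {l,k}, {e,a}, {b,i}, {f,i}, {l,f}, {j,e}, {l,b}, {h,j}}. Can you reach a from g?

Yes

From g we can reach a, b, c, d, e, f, g, h, i, j, k, l, which includes a.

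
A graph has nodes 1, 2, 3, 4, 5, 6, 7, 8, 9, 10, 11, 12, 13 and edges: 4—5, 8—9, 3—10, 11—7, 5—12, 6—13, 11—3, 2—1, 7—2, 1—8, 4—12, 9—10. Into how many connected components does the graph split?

Starting from 6 we can reach 6, 13. That is one component of size 2.
Starting from 4 we can reach 4, 5, 12. That is one component of size 3.
Starting from 1 we can reach 1, 2, 3, 7, 8, 9, 10, 11. That is one component of size 8.
Total: 3 components.

3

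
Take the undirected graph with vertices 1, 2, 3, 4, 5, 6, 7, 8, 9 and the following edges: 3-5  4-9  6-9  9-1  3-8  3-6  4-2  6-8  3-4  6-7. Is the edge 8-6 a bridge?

No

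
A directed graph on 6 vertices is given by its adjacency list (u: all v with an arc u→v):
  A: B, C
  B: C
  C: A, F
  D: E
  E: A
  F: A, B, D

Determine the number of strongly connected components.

{A, B, C, D, E, F} are all mutually reachable — one SCC of size 6.
That gives 1 strongly connected component.

1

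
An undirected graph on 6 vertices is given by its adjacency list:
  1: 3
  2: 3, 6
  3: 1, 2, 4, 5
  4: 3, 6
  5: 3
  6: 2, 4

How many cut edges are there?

2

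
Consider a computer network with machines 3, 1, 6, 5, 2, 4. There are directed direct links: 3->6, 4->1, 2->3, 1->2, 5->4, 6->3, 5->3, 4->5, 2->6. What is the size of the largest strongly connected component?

{3, 6} are all mutually reachable — one SCC of size 2.
{4, 5} are all mutually reachable — one SCC of size 2.
{1} is an SCC by itself.
{2} is an SCC by itself.
The largest has 2 vertices.

2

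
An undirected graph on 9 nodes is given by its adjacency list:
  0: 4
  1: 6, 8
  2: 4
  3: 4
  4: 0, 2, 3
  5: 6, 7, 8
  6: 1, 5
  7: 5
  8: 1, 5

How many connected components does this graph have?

Starting from 0 we can reach 0, 2, 3, 4. That is one component of size 4.
Starting from 1 we can reach 1, 5, 6, 7, 8. That is one component of size 5.
Total: 2 components.

2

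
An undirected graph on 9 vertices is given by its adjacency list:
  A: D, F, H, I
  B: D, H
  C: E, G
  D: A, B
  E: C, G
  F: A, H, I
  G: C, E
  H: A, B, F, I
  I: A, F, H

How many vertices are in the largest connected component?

6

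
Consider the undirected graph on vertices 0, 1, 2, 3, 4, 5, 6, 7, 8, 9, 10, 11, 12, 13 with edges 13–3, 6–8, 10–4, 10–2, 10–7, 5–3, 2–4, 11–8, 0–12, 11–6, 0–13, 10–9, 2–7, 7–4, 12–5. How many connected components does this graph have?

1 is isolated — a component by itself.
Starting from 6 we can reach 6, 8, 11. That is one component of size 3.
Starting from 2 we can reach 2, 4, 7, 9, 10. That is one component of size 5.
Starting from 0 we can reach 0, 3, 5, 12, 13. That is one component of size 5.
Total: 4 components.

4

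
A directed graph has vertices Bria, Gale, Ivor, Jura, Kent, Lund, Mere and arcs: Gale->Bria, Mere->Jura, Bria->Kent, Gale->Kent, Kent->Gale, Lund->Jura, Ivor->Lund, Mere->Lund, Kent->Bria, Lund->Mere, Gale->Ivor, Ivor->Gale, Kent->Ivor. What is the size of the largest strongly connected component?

{Bria, Gale, Ivor, Kent} are all mutually reachable — one SCC of size 4.
{Lund, Mere} are all mutually reachable — one SCC of size 2.
{Jura} is an SCC by itself.
The largest has 4 vertices.

4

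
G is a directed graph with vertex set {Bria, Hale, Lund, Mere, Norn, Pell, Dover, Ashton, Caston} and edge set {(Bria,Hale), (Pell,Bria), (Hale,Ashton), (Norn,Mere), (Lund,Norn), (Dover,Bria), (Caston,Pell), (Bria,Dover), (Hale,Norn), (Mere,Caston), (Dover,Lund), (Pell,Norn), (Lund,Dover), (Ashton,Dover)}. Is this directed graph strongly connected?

Yes

From Dover we can reach every vertex (Bria, Hale, Lund, Mere, Norn, Pell, Dover, Ashton, Caston), and every vertex can reach Dover (Bria, Hale, Lund, Mere, Norn, Pell, Dover, Ashton, Caston). So the whole graph is one strongly connected component.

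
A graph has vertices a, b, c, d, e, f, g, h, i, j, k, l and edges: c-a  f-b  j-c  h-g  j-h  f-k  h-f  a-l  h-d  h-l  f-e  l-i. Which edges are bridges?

The edges on the cycle j-c-a-l-h-j are not bridges since each lies on that cycle.
But removing f-k disconnects f from k; removing i-l disconnects i from l; removing h-d disconnects h from d; removing f-e disconnects f from e — these are bridges.
In total 7 edges are bridges.

b-f, d-h, e-f, f-h, f-k, g-h, i-l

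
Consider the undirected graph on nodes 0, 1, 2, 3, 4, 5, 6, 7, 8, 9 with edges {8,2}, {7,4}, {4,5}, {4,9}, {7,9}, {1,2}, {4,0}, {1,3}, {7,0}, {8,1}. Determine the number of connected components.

3

6 is isolated — a component by itself.
Starting from 1 we can reach 1, 2, 3, 8. That is one component of size 4.
Starting from 0 we can reach 0, 4, 5, 7, 9. That is one component of size 5.
Total: 3 components.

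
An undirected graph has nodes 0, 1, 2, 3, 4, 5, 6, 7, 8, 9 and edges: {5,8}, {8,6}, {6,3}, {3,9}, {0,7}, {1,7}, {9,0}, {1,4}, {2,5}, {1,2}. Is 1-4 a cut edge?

Yes

Removing 1-4 leaves no path between 1 and 4: the component count goes from 1 to 2. So it is a bridge.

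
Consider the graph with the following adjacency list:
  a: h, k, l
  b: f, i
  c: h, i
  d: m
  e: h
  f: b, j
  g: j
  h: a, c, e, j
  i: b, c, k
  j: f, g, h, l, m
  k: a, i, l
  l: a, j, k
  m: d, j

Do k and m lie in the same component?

Yes

From k we can reach a, b, c, d, e, f, g, h, i, j, k, l, m, which includes m.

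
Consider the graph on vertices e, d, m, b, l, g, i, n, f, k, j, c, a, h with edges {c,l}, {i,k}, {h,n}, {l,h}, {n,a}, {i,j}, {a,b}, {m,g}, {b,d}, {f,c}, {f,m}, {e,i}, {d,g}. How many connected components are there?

2

Starting from e we can reach e, i, j, k. That is one component of size 4.
Starting from a we can reach a, b, c, d, f, g, h, l, m, n. That is one component of size 10.
Total: 2 components.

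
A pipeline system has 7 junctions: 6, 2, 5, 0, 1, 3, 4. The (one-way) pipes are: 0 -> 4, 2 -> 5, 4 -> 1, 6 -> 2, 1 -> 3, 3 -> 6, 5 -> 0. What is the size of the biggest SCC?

7

{0, 1, 2, 3, 4, 5, 6} are all mutually reachable — one SCC of size 7.
The largest has 7 vertices.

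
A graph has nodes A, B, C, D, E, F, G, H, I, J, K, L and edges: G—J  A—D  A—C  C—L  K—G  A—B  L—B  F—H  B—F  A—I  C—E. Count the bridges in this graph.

The edges on the cycle A-C-L-B-A are not bridges since each lies on that cycle.
But removing K—G disconnects K from G; removing F—H disconnects F from H; removing B—F disconnects B from F; removing A—D disconnects A from D — these are bridges.
In total 7 edges are bridges.

7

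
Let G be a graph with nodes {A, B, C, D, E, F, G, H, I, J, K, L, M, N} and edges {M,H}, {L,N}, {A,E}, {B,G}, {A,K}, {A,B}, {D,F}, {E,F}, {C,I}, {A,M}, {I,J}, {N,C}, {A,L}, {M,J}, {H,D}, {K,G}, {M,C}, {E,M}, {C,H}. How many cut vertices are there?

Removing A increases the component count from 1 to 2, so A is a cut vertex.
By contrast removing I leaves 1 component; it is not a cut vertex. No other vertex is a cut vertex either.

1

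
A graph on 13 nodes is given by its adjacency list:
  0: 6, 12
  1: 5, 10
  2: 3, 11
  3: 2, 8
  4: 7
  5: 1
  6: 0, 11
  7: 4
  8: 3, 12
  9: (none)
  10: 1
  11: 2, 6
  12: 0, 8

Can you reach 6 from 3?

From 3 we can reach 0, 2, 3, 6, 8, 11, 12, which includes 6.

Yes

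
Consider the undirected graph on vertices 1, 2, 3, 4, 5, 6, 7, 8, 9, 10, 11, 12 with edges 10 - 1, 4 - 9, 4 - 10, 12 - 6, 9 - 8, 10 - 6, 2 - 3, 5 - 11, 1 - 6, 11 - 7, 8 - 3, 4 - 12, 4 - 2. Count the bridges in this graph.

The edges on the cycle 10-1-6-10 are not bridges since each lies on that cycle.
But removing 11 - 7 disconnects 11 from 7; removing 5 - 11 disconnects 5 from 11 — these are bridges.
That makes 2 bridges.

2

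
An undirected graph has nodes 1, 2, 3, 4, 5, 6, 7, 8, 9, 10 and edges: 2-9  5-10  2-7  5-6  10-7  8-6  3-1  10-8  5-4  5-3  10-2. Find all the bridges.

1-3, 2-9, 3-5, 4-5

The edges on the cycle 10-2-7-10 are not bridges since each lies on that cycle.
But removing 4-5 disconnects 4 from 5; removing 3-5 disconnects 3 from 5; removing 1-3 disconnects 1 from 3; removing 2-9 disconnects 2 from 9 — these are bridges.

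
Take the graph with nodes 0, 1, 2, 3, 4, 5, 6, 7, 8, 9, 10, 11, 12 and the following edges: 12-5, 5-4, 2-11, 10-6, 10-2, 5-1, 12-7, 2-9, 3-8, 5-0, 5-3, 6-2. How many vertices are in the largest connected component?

Starting from 2 we can reach 2, 6, 9, 10, 11. That is one component of size 5.
Starting from 0 we can reach 0, 1, 3, 4, 5, 7, 8, 12. That is one component of size 8.
The largest has 8 vertices.

8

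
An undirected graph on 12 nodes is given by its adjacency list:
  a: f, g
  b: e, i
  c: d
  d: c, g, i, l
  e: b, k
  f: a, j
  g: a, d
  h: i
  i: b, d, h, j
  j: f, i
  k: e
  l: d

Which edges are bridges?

b-e, b-i, c-d, d-l, e-k, h-i

The edges on the cycle f-a-g-d-i-j-f are not bridges since each lies on that cycle.
But removing h-i disconnects h from i; removing i-b disconnects i from b; removing l-d disconnects l from d; removing b-e disconnects b from e — these are bridges.
In total 6 edges are bridges.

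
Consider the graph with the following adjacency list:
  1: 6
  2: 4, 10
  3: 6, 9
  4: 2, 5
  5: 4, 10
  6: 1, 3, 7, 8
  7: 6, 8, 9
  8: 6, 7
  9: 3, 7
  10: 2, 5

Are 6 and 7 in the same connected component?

From 6 we can reach 1, 3, 6, 7, 8, 9, which includes 7.

Yes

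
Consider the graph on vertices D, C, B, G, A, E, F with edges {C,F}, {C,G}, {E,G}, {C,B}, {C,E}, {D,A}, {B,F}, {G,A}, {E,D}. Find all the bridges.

none

The edges on the cycle C-B-F-C are not bridges since each lies on that cycle.
Every edge lies on some cycle, so there are no bridges.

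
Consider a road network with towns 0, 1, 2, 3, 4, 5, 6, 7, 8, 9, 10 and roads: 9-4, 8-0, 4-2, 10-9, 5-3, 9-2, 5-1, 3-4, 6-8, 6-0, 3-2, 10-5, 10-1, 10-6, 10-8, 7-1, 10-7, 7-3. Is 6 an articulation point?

Deleting 6 leaves 1 component (was 1) (its neighbors 0, 8, 10 remain connected to each other), so 6 is not a cut vertex.

No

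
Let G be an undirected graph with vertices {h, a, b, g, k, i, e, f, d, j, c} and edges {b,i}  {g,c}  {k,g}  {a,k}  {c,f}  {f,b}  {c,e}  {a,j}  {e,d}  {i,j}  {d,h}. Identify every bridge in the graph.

The edges on the cycle a-k-g-c-f-b-i-j-a are not bridges since each lies on that cycle.
But removing e–c disconnects e from c; removing e–d disconnects e from d; removing d–h disconnects d from h — these are bridges.

c-e, d-e, d-h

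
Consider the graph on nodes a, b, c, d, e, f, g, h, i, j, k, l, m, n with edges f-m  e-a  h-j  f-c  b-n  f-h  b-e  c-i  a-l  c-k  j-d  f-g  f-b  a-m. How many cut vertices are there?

Removing a increases the component count from 1 to 2, so a is a cut vertex.
Removing b increases the component count from 1 to 2, so b is a cut vertex.
Removing c increases the component count from 1 to 3, so c is a cut vertex.
Likewise f, h, j are cut vertices.
By contrast removing l leaves 1 component; it is not a cut vertex. No other vertex is a cut vertex either.

6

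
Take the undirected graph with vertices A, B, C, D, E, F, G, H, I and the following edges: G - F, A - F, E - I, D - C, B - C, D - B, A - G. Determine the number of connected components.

H is isolated — a component by itself.
Starting from E we can reach E, I. That is one component of size 2.
Starting from B we can reach B, C, D. That is one component of size 3.
Starting from A we can reach A, F, G. That is one component of size 3.
Total: 4 components.

4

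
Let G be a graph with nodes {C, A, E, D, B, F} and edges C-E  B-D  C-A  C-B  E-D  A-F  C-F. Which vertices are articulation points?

Removing C increases the component count from 1 to 2, so C is a cut vertex.
By contrast removing B leaves 1 component; it is not a cut vertex. No other vertex is a cut vertex either.

C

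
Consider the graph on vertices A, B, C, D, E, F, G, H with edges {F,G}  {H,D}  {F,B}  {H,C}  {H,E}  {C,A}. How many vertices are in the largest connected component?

5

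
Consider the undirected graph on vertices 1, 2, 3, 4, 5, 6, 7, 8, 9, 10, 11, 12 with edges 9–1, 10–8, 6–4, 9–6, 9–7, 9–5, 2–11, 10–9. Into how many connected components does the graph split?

4

3 is isolated — a component by itself.
12 is isolated — a component by itself.
Starting from 2 we can reach 2, 11. That is one component of size 2.
Starting from 1 we can reach 1, 4, 5, 6, 7, 8, 9, 10. That is one component of size 8.
Total: 4 components.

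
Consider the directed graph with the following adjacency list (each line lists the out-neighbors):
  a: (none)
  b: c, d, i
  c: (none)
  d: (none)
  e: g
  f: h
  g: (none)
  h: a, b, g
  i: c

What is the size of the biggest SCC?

{a} is an SCC by itself.
{b} is an SCC by itself.
{g} is an SCC by itself.
{c} is an SCC by itself.
{d} is an SCC by itself.
(and 4 more singleton SCCs)
The largest has 1 vertex.

1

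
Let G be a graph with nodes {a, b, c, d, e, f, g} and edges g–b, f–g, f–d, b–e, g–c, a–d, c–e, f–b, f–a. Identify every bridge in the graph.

The edges on the cycle f-a-d-f are not bridges since each lies on that cycle.
Every edge lies on some cycle, so there are no bridges.

none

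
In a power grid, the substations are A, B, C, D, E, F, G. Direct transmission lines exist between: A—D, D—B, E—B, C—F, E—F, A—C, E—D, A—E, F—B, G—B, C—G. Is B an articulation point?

Deleting B leaves 1 component (was 1) (its neighbors D, E, F, G remain connected to each other), so B is not a cut vertex.

No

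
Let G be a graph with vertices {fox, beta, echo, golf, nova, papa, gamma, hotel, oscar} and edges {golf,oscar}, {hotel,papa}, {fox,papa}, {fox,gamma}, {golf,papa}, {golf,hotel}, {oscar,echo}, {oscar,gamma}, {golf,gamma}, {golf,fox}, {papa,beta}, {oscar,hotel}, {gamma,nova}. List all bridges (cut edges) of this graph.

beta-papa, echo-oscar, gamma-nova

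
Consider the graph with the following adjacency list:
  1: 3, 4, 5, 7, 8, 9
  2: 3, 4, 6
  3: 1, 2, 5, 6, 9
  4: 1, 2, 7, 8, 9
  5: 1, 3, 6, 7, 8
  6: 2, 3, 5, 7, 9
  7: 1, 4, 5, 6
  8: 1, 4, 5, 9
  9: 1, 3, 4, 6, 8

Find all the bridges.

The edges on the cycle 1-3-2-6-9-4-1 are not bridges since each lies on that cycle.
Every edge lies on some cycle, so there are no bridges.

none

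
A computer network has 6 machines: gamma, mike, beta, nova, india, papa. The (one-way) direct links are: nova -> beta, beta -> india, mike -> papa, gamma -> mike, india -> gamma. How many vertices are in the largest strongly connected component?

1

{nova} is an SCC by itself.
{mike} is an SCC by itself.
{gamma} is an SCC by itself.
{beta} is an SCC by itself.
{papa} is an SCC by itself.
(and 1 more singleton SCC)
The largest has 1 vertex.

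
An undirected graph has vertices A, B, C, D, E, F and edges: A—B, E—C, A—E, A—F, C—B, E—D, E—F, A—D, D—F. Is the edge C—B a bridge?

After removing C—B, the path C-E-A-B still connects them, so the edge is not a bridge.

No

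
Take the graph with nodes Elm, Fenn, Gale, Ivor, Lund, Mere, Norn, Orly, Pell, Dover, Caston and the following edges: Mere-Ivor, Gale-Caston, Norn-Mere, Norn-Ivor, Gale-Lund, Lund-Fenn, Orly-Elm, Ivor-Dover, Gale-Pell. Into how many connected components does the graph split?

Starting from Elm we can reach Elm, Orly. That is one component of size 2.
Starting from Ivor we can reach Ivor, Mere, Norn, Dover. That is one component of size 4.
Starting from Fenn we can reach Fenn, Gale, Lund, Pell, Caston. That is one component of size 5.
Total: 3 components.

3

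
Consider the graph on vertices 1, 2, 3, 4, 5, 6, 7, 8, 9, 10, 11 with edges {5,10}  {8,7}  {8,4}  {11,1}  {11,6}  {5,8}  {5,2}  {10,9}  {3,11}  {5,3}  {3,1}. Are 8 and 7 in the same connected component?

From 8 we can reach 1, 2, 3, 4, 5, 6, 7, 8, 9, 10, 11, which includes 7.

Yes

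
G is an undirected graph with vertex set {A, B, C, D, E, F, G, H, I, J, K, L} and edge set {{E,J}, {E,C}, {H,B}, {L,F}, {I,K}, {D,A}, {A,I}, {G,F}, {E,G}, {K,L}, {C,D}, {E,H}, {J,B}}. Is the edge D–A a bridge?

After removing D–A, the path D-C-E-G-F-L-K-I-A still connects them, so the edge is not a bridge.

No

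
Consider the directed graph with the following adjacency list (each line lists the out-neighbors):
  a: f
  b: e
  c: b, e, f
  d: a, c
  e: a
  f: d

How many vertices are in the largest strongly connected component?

{a, b, c, d, e, f} are all mutually reachable — one SCC of size 6.
The largest has 6 vertices.

6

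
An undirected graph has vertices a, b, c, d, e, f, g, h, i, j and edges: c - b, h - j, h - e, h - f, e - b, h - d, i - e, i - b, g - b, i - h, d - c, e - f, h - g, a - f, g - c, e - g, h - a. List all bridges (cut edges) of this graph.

The edges on the cycle h-a-f-h are not bridges since each lies on that cycle.
But removing j - h disconnects j from h — this is a bridge.

h-j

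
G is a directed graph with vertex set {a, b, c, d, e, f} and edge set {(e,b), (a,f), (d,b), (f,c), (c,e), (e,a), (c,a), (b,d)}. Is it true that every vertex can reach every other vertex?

No

There is no directed path from d to e, so the graph is not strongly connected.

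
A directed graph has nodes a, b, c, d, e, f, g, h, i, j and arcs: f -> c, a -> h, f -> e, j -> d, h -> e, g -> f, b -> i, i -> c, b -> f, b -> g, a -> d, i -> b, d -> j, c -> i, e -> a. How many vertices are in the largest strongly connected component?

{b, c, f, g, i} are all mutually reachable — one SCC of size 5.
{a, e, h} are all mutually reachable — one SCC of size 3.
{d, j} are all mutually reachable — one SCC of size 2.
The largest has 5 vertices.

5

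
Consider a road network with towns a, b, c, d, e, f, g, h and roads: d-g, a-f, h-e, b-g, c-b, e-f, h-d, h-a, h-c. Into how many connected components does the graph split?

Starting from a we can reach a, b, c, d, e, f, g, h. That is one component of size 8.
Total: 1 component.

1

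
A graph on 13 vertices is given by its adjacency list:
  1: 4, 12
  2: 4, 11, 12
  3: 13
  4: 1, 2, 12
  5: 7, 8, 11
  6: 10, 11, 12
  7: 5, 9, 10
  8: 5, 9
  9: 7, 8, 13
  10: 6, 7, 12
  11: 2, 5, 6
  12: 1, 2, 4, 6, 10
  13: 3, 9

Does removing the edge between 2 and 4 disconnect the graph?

No

After removing 2-4, the path 2-12-4 still connects them, so the edge is not a bridge.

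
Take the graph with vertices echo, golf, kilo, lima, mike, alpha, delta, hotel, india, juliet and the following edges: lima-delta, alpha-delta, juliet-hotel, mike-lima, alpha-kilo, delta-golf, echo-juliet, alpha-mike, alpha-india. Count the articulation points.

3

Removing alpha increases the component count from 2 to 4, so alpha is a cut vertex.
Removing delta increases the component count from 2 to 3, so delta is a cut vertex.
Removing juliet increases the component count from 2 to 3, so juliet is a cut vertex.
By contrast removing india leaves 2 components; it is not a cut vertex. No other vertex is a cut vertex either.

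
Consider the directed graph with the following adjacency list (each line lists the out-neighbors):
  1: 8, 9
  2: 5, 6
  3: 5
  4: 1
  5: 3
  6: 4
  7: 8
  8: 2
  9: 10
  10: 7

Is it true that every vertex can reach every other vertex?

No

There is no directed path from 5 to 2, so the graph is not strongly connected.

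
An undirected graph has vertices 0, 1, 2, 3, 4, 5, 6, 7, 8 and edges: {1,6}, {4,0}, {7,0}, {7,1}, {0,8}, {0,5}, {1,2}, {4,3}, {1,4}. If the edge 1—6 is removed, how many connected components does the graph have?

Before removal there is 1 component.
1—6 is a bridge — removing it separates 1's side from 6's side.
After removal: 2 components.

2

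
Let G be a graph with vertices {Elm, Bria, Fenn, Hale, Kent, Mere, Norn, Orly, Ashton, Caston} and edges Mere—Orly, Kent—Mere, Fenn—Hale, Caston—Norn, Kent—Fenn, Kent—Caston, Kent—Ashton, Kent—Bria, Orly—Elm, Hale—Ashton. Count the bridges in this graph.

6

The edges on the cycle Kent-Fenn-Hale-Ashton-Kent are not bridges since each lies on that cycle.
But removing Kent—Bria disconnects Kent from Bria; removing Orly—Elm disconnects Orly from Elm; removing Kent—Caston disconnects Kent from Caston; removing Kent—Mere disconnects Kent from Mere — these are bridges.
In total 6 edges are bridges.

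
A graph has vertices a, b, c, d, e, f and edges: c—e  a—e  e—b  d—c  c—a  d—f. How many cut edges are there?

3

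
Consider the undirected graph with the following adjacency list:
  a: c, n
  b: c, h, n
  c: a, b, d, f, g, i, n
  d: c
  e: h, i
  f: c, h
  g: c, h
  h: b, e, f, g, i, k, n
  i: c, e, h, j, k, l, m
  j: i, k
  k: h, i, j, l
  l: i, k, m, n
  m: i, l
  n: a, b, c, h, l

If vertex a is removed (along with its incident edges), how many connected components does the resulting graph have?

1

With a gone, the remaining components are: {b, c, d, e, f, g, h, i, j, k, l, m, n}.
That is 1 component.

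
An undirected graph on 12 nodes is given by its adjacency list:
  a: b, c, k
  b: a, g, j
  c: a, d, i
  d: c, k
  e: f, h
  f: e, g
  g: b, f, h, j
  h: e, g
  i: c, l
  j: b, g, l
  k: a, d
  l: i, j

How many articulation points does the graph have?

Removing g increases the component count from 1 to 2, so g is a cut vertex.
By contrast removing j leaves 1 component; it is not a cut vertex. No other vertex is a cut vertex either.

1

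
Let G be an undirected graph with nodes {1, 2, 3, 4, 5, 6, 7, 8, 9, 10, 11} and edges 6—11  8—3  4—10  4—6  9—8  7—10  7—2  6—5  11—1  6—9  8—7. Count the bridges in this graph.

The edges on the cycle 4-6-9-8-7-10-4 are not bridges since each lies on that cycle.
But removing 3—8 disconnects 3 from 8; removing 11—1 disconnects 11 from 1; removing 6—11 disconnects 6 from 11; removing 6—5 disconnects 6 from 5 — these are bridges.
In total 5 edges are bridges.

5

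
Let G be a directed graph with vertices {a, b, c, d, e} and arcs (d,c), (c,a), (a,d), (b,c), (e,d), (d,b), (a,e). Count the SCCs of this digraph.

1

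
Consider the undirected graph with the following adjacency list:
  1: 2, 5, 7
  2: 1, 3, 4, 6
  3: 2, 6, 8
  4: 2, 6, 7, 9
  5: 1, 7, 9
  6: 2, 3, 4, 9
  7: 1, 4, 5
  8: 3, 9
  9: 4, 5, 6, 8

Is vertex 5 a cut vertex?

No

Deleting 5 leaves 1 component (was 1) (its neighbors 1, 7, 9 remain connected to each other), so 5 is not a cut vertex.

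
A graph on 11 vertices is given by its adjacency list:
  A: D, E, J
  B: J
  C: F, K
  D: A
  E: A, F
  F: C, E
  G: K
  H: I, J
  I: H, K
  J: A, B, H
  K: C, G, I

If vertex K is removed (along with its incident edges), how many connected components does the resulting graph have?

With K gone, the remaining components are: {G}; {A, B, C, D, E, F, H, I, J}.
That is 2 components.

2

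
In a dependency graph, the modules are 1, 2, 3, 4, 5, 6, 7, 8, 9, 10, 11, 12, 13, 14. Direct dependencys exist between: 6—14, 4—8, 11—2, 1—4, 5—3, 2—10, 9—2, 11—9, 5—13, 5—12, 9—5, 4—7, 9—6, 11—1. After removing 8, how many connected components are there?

1

With 8 gone, the remaining components are: {1, 2, 3, 4, 5, 6, 7, 9, 10, 11, 12, 13, 14}.
That is 1 component.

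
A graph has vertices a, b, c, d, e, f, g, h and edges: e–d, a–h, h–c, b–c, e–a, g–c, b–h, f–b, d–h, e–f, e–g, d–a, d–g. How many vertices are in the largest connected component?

8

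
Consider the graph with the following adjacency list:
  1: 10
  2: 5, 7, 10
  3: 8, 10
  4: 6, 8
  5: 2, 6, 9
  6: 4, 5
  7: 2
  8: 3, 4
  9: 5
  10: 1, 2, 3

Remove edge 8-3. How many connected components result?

1

8 and 3 are still connected via 8-4-6-5-2-10-3, so the component count stays at 1.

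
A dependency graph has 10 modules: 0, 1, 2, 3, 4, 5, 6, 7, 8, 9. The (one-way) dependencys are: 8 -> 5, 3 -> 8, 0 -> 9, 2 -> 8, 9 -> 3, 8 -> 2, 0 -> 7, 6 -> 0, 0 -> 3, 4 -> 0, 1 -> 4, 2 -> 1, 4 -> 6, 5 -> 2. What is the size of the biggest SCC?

9

{0, 1, 2, 3, 4, 5, 6, 8, 9} are all mutually reachable — one SCC of size 9.
{7} is an SCC by itself.
The largest has 9 vertices.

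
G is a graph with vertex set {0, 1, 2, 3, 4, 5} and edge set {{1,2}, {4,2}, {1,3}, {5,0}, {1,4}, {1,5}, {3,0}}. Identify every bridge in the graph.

The edges on the cycle 1-4-2-1 are not bridges since each lies on that cycle.
Every edge lies on some cycle, so there are no bridges.

none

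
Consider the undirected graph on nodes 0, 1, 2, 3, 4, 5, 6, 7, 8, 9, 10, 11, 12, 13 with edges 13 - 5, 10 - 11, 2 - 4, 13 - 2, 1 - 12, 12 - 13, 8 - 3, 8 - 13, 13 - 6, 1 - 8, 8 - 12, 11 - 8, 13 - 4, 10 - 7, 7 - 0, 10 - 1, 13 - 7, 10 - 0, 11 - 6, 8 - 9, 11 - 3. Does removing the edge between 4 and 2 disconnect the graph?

After removing 4 - 2, the path 4-13-2 still connects them, so the edge is not a bridge.

No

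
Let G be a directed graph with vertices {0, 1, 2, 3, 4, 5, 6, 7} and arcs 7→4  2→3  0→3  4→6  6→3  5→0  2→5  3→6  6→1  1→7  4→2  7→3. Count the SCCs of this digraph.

1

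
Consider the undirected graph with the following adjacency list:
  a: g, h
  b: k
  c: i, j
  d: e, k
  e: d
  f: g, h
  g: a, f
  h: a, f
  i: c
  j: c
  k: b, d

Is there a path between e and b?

Yes

From e we can reach b, d, e, k, which includes b.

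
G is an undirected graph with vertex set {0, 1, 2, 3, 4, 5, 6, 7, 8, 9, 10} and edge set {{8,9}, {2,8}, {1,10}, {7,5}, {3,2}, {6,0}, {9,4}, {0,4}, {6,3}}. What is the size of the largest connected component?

7

Starting from 5 we can reach 5, 7. That is one component of size 2.
Starting from 1 we can reach 1, 10. That is one component of size 2.
Starting from 0 we can reach 0, 2, 3, 4, 6, 8, 9. That is one component of size 7.
The largest has 7 vertices.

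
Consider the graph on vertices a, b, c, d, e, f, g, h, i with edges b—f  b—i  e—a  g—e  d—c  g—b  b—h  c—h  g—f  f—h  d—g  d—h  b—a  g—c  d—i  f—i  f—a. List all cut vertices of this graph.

none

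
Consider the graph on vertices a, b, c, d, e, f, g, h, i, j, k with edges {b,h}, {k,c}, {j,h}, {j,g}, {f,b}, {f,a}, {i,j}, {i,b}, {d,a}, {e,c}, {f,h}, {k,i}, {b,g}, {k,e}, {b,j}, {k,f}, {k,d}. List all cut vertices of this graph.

Removing k increases the component count from 1 to 2, so k is a cut vertex.
By contrast removing f leaves 1 component; it is not a cut vertex. No other vertex is a cut vertex either.

k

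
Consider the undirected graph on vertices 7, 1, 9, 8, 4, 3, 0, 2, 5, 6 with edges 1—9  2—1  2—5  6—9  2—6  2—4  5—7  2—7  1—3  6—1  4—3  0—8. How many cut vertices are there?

Removing 2 increases the component count from 2 to 3, so 2 is a cut vertex.
By contrast removing 8 leaves 2 components; it is not a cut vertex. No other vertex is a cut vertex either.

1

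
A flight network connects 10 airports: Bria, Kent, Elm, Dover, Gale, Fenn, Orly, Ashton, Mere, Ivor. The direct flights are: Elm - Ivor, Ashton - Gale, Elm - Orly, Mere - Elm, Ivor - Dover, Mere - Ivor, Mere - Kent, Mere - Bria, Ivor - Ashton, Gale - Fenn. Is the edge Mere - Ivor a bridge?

No

After removing Mere - Ivor, the path Mere-Elm-Ivor still connects them, so the edge is not a bridge.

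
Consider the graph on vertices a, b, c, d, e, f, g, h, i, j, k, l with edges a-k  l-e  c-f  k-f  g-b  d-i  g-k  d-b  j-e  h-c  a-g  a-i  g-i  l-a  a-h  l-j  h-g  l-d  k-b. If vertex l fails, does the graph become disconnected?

Yes

Deleting l raises the number of components from 1 to 2, so l is a cut vertex.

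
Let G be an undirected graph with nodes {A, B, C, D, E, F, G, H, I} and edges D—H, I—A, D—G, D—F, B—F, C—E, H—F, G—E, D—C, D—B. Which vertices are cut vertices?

D

Removing D increases the component count from 2 to 3, so D is a cut vertex.
By contrast removing G leaves 2 components; it is not a cut vertex. No other vertex is a cut vertex either.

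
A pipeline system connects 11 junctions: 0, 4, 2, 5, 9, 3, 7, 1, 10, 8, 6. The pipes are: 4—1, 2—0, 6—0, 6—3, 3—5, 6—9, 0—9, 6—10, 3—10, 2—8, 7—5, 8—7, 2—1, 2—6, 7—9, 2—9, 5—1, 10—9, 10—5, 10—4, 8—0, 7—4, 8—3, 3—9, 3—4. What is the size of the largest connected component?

11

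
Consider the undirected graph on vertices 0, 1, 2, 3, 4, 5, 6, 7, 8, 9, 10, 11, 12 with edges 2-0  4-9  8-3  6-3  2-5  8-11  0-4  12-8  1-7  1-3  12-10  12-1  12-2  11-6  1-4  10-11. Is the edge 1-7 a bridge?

Removing 1-7 leaves no path between 1 and 7: the component count goes from 1 to 2. So it is a bridge.

Yes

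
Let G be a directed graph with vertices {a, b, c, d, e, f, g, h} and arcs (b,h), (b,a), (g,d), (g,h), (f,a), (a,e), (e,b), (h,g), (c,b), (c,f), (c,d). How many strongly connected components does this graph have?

{a, b, e} are all mutually reachable — one SCC of size 3.
{g, h} are all mutually reachable — one SCC of size 2.
{c} is an SCC by itself.
{d} is an SCC by itself.
{f} is an SCC by itself.
That gives 5 strongly connected components.

5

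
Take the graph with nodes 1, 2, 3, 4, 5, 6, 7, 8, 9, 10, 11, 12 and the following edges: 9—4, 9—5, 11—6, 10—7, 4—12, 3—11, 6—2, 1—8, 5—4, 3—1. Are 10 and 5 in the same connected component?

No

The component containing 10 is {7, 10}, and 5 is not in it.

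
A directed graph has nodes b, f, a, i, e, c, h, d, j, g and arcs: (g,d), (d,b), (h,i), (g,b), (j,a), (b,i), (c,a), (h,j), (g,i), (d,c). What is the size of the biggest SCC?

1

{g} is an SCC by itself.
{b} is an SCC by itself.
{a} is an SCC by itself.
{i} is an SCC by itself.
{d} is an SCC by itself.
(and 5 more singleton SCCs)
The largest has 1 vertex.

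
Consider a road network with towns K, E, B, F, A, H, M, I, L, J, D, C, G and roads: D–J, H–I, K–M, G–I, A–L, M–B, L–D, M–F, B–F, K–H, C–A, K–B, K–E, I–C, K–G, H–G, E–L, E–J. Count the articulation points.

Removing K increases the component count from 1 to 2, so K is a cut vertex.
By contrast removing L leaves 1 component; it is not a cut vertex. No other vertex is a cut vertex either.

1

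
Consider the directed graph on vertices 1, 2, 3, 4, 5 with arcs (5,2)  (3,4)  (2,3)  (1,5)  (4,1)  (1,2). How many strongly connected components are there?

{1, 2, 3, 4, 5} are all mutually reachable — one SCC of size 5.
That gives 1 strongly connected component.

1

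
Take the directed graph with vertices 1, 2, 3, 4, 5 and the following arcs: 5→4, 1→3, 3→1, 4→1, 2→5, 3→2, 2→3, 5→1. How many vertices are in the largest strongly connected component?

{1, 2, 3, 4, 5} are all mutually reachable — one SCC of size 5.
The largest has 5 vertices.

5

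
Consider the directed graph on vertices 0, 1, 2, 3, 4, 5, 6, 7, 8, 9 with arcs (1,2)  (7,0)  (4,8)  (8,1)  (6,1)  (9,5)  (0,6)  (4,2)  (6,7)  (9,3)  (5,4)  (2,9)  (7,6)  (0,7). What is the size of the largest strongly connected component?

{1, 2, 4, 5, 8, 9} are all mutually reachable — one SCC of size 6.
{0, 6, 7} are all mutually reachable — one SCC of size 3.
{3} is an SCC by itself.
The largest has 6 vertices.

6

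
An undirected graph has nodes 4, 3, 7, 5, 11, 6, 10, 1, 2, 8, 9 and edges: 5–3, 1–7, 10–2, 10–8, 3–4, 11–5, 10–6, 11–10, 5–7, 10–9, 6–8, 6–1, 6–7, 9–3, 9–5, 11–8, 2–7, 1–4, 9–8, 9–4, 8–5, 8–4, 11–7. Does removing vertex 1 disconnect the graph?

No

Deleting 1 leaves 1 component (was 1) (its neighbors 4, 6, 7 remain connected to each other), so 1 is not a cut vertex.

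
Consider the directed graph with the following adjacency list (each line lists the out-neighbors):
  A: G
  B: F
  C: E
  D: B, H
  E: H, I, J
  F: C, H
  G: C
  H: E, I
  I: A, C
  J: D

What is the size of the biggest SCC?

{A, B, C, D, E, F, G, H, I, J} are all mutually reachable — one SCC of size 10.
The largest has 10 vertices.

10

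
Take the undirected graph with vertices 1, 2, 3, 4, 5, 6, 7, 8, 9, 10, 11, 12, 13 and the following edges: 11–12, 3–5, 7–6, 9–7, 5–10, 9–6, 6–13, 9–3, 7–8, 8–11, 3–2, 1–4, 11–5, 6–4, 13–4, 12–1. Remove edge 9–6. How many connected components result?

9 and 6 are still connected via 9-7-6, so the component count stays at 1.

1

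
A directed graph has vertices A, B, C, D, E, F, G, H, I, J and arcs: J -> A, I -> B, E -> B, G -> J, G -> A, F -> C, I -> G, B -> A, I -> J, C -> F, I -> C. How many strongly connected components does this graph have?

{C, F} are all mutually reachable — one SCC of size 2.
{A} is an SCC by itself.
{E} is an SCC by itself.
{D} is an SCC by itself.
{H} is an SCC by itself.
(and 4 more singleton SCCs)
That gives 9 strongly connected components.

9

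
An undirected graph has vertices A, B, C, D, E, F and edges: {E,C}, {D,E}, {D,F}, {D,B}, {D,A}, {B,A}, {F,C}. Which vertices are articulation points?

Removing D increases the component count from 1 to 2, so D is a cut vertex.
By contrast removing A leaves 1 component; it is not a cut vertex. No other vertex is a cut vertex either.

D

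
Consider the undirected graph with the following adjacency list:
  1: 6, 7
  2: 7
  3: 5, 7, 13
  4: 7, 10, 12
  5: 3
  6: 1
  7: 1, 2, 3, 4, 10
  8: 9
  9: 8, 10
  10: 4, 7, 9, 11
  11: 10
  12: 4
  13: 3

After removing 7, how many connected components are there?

With 7 gone, the remaining components are: {2}; {1, 6}; {3, 5, 13}; {4, 8, 9, 10, 11, 12}.
That is 4 components.

4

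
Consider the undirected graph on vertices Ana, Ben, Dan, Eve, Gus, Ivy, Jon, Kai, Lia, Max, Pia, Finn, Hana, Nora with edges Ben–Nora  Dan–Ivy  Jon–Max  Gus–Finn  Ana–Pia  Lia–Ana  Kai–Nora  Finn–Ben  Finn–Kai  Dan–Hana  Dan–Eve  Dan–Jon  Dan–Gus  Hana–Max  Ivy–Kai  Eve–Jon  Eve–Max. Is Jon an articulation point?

Deleting Jon leaves 2 components (was 2), so Jon is not a cut vertex.

No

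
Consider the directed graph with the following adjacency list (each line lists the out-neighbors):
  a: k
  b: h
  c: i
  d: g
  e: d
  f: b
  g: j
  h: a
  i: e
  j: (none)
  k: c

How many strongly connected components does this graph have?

{h} is an SCC by itself.
{e} is an SCC by itself.
{k} is an SCC by itself.
{a} is an SCC by itself.
{f} is an SCC by itself.
(and 6 more singleton SCCs)
That gives 11 strongly connected components.

11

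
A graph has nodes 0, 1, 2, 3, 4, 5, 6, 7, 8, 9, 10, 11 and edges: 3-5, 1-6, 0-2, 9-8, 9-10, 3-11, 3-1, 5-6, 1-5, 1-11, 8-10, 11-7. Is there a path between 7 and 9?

No

The component containing 7 is {1, 3, 5, 6, 7, 11}, and 9 is not in it.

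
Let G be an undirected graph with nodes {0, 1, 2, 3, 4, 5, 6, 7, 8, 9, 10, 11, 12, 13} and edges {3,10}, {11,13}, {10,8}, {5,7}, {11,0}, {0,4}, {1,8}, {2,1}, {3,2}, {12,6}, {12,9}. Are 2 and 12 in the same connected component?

No

The component containing 2 is {1, 2, 3, 8, 10}, and 12 is not in it.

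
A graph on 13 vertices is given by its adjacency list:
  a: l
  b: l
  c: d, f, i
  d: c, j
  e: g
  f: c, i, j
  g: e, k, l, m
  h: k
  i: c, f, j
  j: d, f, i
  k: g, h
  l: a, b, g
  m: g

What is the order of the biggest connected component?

8

Starting from c we can reach c, d, f, i, j. That is one component of size 5.
Starting from a we can reach a, b, e, g, h, k, l, m. That is one component of size 8.
The largest has 8 vertices.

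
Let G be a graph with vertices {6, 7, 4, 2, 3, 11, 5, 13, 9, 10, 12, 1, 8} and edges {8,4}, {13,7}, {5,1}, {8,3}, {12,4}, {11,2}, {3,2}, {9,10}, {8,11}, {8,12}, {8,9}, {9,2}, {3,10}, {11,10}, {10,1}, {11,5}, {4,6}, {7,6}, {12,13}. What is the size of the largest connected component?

13

Starting from 1 we can reach 1, 2, 3, 4, 5, 6, 7, 8, 9, 10, 11, 12, 13. That is one component of size 13.
The largest has 13 vertices.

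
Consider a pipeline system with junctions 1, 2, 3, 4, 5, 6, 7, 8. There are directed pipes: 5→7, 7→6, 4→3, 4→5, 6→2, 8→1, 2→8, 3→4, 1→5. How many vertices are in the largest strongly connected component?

{1, 2, 5, 6, 7, 8} are all mutually reachable — one SCC of size 6.
{3, 4} are all mutually reachable — one SCC of size 2.
The largest has 6 vertices.

6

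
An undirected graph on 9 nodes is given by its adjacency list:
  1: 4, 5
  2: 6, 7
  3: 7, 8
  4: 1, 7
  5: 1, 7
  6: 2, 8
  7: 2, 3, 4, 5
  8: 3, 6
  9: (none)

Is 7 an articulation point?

Deleting 7 raises the number of components from 2 to 3, so 7 is a cut vertex.

Yes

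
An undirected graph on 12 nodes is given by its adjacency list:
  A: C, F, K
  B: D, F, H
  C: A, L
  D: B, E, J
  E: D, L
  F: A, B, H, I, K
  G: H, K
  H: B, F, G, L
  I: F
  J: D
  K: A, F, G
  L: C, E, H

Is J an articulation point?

Deleting J leaves 1 component (was 1), so J is not a cut vertex.

No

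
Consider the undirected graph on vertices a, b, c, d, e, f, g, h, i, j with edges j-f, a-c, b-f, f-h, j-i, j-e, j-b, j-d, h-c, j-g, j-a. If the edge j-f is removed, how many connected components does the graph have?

j and f are still connected via j-b-f, so the component count stays at 1.

1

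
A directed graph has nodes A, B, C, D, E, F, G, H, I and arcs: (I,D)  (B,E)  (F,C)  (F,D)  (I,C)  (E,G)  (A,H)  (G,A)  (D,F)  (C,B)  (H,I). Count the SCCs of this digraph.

1

{A, B, C, D, E, F, G, H, I} are all mutually reachable — one SCC of size 9.
That gives 1 strongly connected component.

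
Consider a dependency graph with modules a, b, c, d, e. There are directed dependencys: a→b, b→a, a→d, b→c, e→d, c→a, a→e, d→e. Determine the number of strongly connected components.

2

{a, b, c} are all mutually reachable — one SCC of size 3.
{d, e} are all mutually reachable — one SCC of size 2.
That gives 2 strongly connected components.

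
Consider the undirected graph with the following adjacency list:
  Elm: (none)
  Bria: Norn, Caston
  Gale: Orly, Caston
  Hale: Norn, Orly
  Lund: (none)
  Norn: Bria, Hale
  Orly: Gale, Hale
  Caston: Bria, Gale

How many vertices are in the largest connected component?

6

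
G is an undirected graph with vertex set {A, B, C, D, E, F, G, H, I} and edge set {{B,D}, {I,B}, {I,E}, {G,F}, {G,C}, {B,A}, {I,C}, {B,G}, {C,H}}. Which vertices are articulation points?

B, C, G, I

Removing B increases the component count from 1 to 3, so B is a cut vertex.
Removing C increases the component count from 1 to 2, so C is a cut vertex.
Removing G increases the component count from 1 to 2, so G is a cut vertex.
Likewise I is a cut vertex.
By contrast removing F leaves 1 component; it is not a cut vertex. No other vertex is a cut vertex either.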